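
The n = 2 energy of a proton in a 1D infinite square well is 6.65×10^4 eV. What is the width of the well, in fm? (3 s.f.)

From E_n = n²h²/(8m_pL²), L = n·h/√(8m_pE_n).
E_2 = 6.65×10^4 eV = 1.065×10^-14 J, so L = 2·6.626×10^-34/√(8·1.673×10^-27·1.065×10^-14) = 1.11×10^-13 m = 111 fm.

L = 111 fm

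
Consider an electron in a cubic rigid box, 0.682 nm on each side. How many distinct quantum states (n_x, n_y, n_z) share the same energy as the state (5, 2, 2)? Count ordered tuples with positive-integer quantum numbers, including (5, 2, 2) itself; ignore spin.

degeneracy = 6

The level has n_x² + n_y² + n_z² = 33. The ordered positive-integer solutions are (1, 4, 4), (2, 2, 5), (2, 5, 2), (4, 1, 4), (4, 4, 1), (5, 2, 2).
That gives 6 states.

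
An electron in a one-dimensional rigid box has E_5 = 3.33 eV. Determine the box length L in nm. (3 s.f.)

L = 1.68 nm

From E_n = n²h²/(8m_eL²), L = n·h/√(8m_eE_n).
E_5 = 3.33 eV = 5.335×10^-19 J, so L = 5·6.626×10^-34/√(8·9.109×10^-31·5.335×10^-19) = 1.68×10^-9 m = 1.68 nm.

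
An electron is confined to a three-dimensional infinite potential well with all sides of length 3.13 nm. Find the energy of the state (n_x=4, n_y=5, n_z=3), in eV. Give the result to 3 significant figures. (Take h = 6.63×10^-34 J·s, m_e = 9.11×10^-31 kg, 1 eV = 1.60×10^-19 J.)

For a 3D rectangular well E = (h²/8m_e)·Σ n_i²/L_i² = (6.63×10^-34)²/(8·9.11×10^-31) · [4²/(3.13 nm)² + 5²/(3.13 nm)² + 3²/(3.13 nm)²].
Evaluating gives E = 3.078×10^-19 J = 1.92 eV.

E = 1.92 eV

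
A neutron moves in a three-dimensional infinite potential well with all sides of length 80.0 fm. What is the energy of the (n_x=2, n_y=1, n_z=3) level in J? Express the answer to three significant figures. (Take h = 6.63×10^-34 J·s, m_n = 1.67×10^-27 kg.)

E = 7.20×10^-14 J

For a 3D rectangular well E = (h²/8m_n)·Σ n_i²/L_i² = (6.63×10^-34)²/(8·1.67×10^-27) · [2²/(80.0 fm)² + 1²/(80.0 fm)² + 3²/(80.0 fm)²].
Evaluating gives E = 7.20×10^-14 J.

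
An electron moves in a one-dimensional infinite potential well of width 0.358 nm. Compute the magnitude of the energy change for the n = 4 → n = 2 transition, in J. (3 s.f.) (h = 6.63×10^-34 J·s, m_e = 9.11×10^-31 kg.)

|ΔE| = 5.65×10^-18 J

E_1 = h²/(8m_eL²) = 4.706×10^-19 J.
|ΔE| = |4² − 2²|·E_1 = 12·4.706×10^-19 J = 5.65×10^-18 J.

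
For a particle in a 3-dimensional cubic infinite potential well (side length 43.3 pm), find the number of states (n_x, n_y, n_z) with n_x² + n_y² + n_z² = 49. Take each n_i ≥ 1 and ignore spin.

The level has n_x² + n_y² + n_z² = 49. The ordered positive-integer solutions are (2, 3, 6), (2, 6, 3), (3, 2, 6), (3, 6, 2), (6, 2, 3), (6, 3, 2).
That gives 6 states.

degeneracy = 6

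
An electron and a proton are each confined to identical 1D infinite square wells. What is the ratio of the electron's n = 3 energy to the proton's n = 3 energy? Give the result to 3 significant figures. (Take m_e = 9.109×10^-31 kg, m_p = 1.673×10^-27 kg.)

1.84×10^3

E_n ∝ 1/m at fixed n and L, so the ratio is m_p/m_e = 1.673×10^-27/9.109×10^-31 = 1.84×10^3.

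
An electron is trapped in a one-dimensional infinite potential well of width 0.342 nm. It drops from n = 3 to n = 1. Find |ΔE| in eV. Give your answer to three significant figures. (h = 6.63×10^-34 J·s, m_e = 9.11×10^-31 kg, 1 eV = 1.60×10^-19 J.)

|ΔE| = 25.8 eV

E_1 = h²/(8m_eL²) = 5.157×10^-19 J.
|ΔE| = |3² − 1²|·E_1 = 8·5.157×10^-19 J = 4.126×10^-18 J = 25.8 eV.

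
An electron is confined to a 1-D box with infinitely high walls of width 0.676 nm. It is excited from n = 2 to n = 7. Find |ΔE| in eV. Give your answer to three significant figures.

E_1 = h²/(8m_eL²) = 1.318×10^-19 J.
|ΔE| = |2² − 7²|·E_1 = 45·1.318×10^-19 J = 5.931×10^-18 J = 37.0 eV.

|ΔE| = 37.0 eV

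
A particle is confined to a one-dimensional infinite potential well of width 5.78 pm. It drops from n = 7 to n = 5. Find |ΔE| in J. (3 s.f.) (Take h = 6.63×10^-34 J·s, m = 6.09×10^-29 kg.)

|ΔE| = 6.48×10^-16 J

E_1 = h²/(8mL²) = 2.701×10^-17 J.
|ΔE| = |7² − 5²|·E_1 = 24·2.701×10^-17 J = 6.48×10^-16 J.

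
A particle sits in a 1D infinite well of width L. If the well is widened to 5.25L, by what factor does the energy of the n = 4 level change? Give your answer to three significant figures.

0.0363

E_n ∝ 1/L², so the energy scales by 1/5.25² = 0.0363.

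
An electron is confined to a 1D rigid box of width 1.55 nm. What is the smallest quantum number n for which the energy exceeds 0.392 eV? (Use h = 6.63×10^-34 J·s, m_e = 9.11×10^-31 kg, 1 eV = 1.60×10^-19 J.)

n = 2

E_1 = h²/(8m_eL²) = 2.510×10^-20 J = 0.1569 eV.
Need n² > 0.392/0.1569 = 2.498, i.e. n > 1.581.
The smallest integer satisfying this is n = 2.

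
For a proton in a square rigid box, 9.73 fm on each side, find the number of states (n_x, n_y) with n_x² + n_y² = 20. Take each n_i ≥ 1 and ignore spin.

degeneracy = 2

The level has n_x² + n_y² = 20. The ordered positive-integer solutions are (2, 4), (4, 2).
That gives 2 states.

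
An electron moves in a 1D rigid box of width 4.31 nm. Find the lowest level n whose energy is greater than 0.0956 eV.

n = 3

E_1 = h²/(8m_eL²) = 3.243×10^-21 J = 0.02024 eV.
Need n² > 0.0956/0.02024 = 4.723, i.e. n > 2.173.
The smallest integer satisfying this is n = 3.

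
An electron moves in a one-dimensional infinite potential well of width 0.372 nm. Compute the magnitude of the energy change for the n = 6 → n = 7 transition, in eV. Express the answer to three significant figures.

|ΔE| = 35.3 eV

E_1 = h²/(8m_eL²) = 4.354×10^-19 J.
|ΔE| = |6² − 7²|·E_1 = 13·4.354×10^-19 J = 5.660×10^-18 J = 35.3 eV.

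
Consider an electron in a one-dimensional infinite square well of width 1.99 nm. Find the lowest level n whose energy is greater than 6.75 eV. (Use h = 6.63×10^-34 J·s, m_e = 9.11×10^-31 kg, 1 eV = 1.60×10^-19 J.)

E_1 = h²/(8m_eL²) = 1.523×10^-20 J = 0.09519 eV.
Need n² > 6.75/0.09519 = 70.91, i.e. n > 8.421.
The smallest integer satisfying this is n = 9.

n = 9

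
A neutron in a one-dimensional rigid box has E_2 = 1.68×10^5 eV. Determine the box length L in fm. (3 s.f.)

L = 69.8 fm

From E_n = n²h²/(8m_nL²), L = n·h/√(8m_nE_n).
E_2 = 1.68×10^5 eV = 2.691×10^-14 J, so L = 2·6.626×10^-34/√(8·1.675×10^-27·2.691×10^-14) = 6.98×10^-14 m = 69.8 fm.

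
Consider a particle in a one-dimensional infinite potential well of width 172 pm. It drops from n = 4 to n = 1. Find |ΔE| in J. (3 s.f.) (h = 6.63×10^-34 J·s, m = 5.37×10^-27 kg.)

|ΔE| = 5.19×10^-21 J

E_1 = h²/(8mL²) = 3.459×10^-22 J.
|ΔE| = |4² − 1²|·E_1 = 15·3.459×10^-22 J = 5.19×10^-21 J.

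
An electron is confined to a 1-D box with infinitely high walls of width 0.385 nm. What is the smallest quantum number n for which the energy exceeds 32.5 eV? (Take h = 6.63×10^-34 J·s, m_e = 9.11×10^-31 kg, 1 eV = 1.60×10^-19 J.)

E_1 = h²/(8m_eL²) = 4.069×10^-19 J = 2.543 eV.
Need n² > 32.5/2.543 = 12.78, i.e. n > 3.575.
The smallest integer satisfying this is n = 4.

n = 4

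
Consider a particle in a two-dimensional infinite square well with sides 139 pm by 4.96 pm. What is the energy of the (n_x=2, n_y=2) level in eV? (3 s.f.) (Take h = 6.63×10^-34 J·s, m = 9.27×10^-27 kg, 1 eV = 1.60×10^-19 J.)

For a 2D rectangular well E = (h²/8m)·Σ n_i²/L_i² = (6.63×10^-34)²/(8·9.27×10^-27) · [2²/(139 pm)² + 2²/(4.96 pm)²].
Evaluating gives E = 9.650×10^-19 J = 6.03 eV.

E = 6.03 eV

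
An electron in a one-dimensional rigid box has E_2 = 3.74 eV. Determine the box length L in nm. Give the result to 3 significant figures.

From E_n = n²h²/(8m_eL²), L = n·h/√(8m_eE_n).
E_2 = 3.74 eV = 5.991×10^-19 J, so L = 2·6.626×10^-34/√(8·9.109×10^-31·5.991×10^-19) = 6.34×10^-10 m = 0.634 nm.

L = 0.634 nm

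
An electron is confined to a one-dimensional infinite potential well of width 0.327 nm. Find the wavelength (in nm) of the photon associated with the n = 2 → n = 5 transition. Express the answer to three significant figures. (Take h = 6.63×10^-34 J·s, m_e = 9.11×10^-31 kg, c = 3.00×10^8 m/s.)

λ = 16.8 nm

E_1 = h²/(8m_eL²) = 5.641×10^-19 J, so ΔE = (5² − 2²)E_1 = 1.185×10^-17 J.
λ = hc/ΔE = (6.63×10^-34·3.00×10^8)/1.185×10^-17 = 1.68×10^-8 m = 16.8 nm.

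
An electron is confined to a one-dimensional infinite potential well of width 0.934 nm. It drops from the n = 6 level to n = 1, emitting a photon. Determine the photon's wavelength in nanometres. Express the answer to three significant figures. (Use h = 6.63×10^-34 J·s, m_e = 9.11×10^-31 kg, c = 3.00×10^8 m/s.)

λ = 82.2 nm

E_1 = h²/(8m_eL²) = 6.914×10^-20 J, so ΔE = (6² − 1²)E_1 = 2.420×10^-18 J.
λ = hc/ΔE = (6.63×10^-34·3.00×10^8)/2.420×10^-18 = 8.22×10^-8 m = 82.2 nm.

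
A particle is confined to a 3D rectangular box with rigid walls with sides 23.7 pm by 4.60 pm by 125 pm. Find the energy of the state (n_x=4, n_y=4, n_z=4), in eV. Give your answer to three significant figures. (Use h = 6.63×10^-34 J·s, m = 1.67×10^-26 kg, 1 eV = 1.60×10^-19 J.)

E = 16.2 eV

For a 3D rectangular well E = (h²/8m)·Σ n_i²/L_i² = (6.63×10^-34)²/(8·1.67×10^-26) · [4²/(23.7 pm)² + 4²/(4.60 pm)² + 4²/(125 pm)²].
Evaluating gives E = 2.585×10^-18 J = 16.2 eV.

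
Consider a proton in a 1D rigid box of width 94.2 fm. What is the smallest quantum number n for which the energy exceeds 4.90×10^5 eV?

n = 5

E_1 = h²/(8m_pL²) = 3.697×10^-15 J = 2.308×10^4 eV.
Need n² > 4.90×10^5/2.308×10^4 = 21.23, i.e. n > 4.608.
The smallest integer satisfying this is n = 5.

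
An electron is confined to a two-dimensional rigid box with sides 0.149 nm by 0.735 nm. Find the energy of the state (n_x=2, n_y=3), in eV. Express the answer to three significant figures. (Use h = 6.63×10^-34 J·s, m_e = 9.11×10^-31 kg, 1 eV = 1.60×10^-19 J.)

For a 2D rectangular well E = (h²/8m_e)·Σ n_i²/L_i² = (6.63×10^-34)²/(8·9.11×10^-31) · [2²/(0.149 nm)² + 3²/(0.735 nm)²].
Evaluating gives E = 1.187×10^-17 J = 74.2 eV.

E = 74.2 eV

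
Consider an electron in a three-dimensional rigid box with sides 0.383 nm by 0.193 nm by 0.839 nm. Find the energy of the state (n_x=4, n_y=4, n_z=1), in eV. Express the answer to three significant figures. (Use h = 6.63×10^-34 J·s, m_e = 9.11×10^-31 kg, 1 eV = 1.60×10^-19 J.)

For a 3D rectangular well E = (h²/8m_e)·Σ n_i²/L_i² = (6.63×10^-34)²/(8·9.11×10^-31) · [4²/(0.383 nm)² + 4²/(0.193 nm)² + 1²/(0.839 nm)²].
Evaluating gives E = 3.257×10^-17 J = 204 eV.

E = 204 eV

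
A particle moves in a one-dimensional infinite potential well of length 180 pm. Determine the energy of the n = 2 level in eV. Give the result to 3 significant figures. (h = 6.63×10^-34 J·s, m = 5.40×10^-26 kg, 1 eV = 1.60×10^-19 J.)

E_2 = 7.85×10^-4 eV

For an infinite well E_n = n²h²/(8mL²), so E_1 = h²/(8mL²) = (6.63×10^-34)²/(8·5.40×10^-26·(1.80×10^-10 m)²) = 3.140×10^-23 J.
Then E_2 = 2²·E_1 = 4·3.140×10^-23 J = 1.256×10^-22 J.
Converting, E_2 = 1.256×10^-22 J / (1.60×10^-19 J/eV) = 7.85×10^-4 eV.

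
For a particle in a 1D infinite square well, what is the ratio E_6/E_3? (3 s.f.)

4.00

E_n ∝ n², so E_6/E_3 = 6²/3² = 36/9 = 4.00.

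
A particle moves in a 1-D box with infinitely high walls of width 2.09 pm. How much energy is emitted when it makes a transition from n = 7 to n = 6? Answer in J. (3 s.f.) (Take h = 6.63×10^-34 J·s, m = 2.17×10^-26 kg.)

|ΔE| = 7.54×10^-18 J

E_1 = h²/(8mL²) = 5.797×10^-19 J.
|ΔE| = |7² − 6²|·E_1 = 13·5.797×10^-19 J = 7.54×10^-18 J.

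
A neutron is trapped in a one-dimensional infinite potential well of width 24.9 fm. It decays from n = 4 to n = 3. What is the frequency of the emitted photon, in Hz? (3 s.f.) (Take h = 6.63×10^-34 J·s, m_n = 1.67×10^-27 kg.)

f = 5.60×10^20 Hz

E_1 = h²/(8m_nL²) = 5.307×10^-14 J and ΔE = (4² − 3²)E_1 = 3.715×10^-13 J.
f = ΔE/h = 3.715×10^-13/6.63×10^-34 = 5.60×10^20 Hz.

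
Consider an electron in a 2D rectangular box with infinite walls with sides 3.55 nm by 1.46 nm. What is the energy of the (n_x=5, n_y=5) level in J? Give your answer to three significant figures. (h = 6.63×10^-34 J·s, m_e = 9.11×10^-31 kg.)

E = 8.27×10^-19 J

For a 2D rectangular well E = (h²/8m_e)·Σ n_i²/L_i² = (6.63×10^-34)²/(8·9.11×10^-31) · [5²/(3.55 nm)² + 5²/(1.46 nm)²].
Evaluating gives E = 8.27×10^-19 J.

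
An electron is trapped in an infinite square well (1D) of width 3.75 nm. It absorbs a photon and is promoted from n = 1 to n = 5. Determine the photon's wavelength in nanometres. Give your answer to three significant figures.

λ = 1.93×10^3 nm

E_1 = h²/(8m_eL²) = 4.284×10^-21 J, so ΔE = (5² − 1²)E_1 = 1.028×10^-19 J.
λ = hc/ΔE = (6.626×10^-34·2.998×10^8)/1.028×10^-19 = 1.93×10^-6 m = 1.93×10^3 nm.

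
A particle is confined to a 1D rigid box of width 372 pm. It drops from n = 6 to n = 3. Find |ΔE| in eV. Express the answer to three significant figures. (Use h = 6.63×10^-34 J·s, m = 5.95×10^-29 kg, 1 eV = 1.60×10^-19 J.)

E_1 = h²/(8mL²) = 6.673×10^-21 J.
|ΔE| = |6² − 3²|·E_1 = 27·6.673×10^-21 J = 1.802×10^-19 J = 1.13 eV.

|ΔE| = 1.13 eV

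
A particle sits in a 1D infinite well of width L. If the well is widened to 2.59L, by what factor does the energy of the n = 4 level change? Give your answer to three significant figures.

0.149

E_n ∝ 1/L², so the energy scales by 1/2.59² = 0.149.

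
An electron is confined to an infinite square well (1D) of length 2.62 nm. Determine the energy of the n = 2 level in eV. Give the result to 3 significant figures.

For an infinite well E_n = n²h²/(8m_eL²), so E_1 = h²/(8m_eL²) = (6.626×10^-34)²/(8·9.109×10^-31·(2.62×10^-9 m)²) = 8.777×10^-21 J.
Then E_2 = 2²·E_1 = 4·8.777×10^-21 J = 3.511×10^-20 J.
Converting, E_2 = 3.511×10^-20 J / (1.602×10^-19 J/eV) = 0.219 eV.

E_2 = 0.219 eV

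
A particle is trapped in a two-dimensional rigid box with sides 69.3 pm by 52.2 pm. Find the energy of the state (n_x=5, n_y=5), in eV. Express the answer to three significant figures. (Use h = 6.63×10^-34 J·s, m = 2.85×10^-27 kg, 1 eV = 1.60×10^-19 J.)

For a 2D rectangular well E = (h²/8m)·Σ n_i²/L_i² = (6.63×10^-34)²/(8·2.85×10^-27) · [5²/(69.3 pm)² + 5²/(52.2 pm)²].
Evaluating gives E = 2.772×10^-19 J = 1.73 eV.

E = 1.73 eV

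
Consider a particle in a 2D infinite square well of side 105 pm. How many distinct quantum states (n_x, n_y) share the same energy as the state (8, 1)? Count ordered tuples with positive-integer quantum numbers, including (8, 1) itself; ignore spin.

degeneracy = 4

The level has n_x² + n_y² = 65. The ordered positive-integer solutions are (1, 8), (4, 7), (7, 4), (8, 1).
That gives 4 states.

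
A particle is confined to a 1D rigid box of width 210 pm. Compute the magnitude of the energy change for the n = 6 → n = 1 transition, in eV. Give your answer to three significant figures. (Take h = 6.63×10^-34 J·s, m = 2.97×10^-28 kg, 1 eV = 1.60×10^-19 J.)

E_1 = h²/(8mL²) = 4.195×10^-21 J.
|ΔE| = |6² − 1²|·E_1 = 35·4.195×10^-21 J = 1.468×10^-19 J = 0.918 eV.

|ΔE| = 0.918 eV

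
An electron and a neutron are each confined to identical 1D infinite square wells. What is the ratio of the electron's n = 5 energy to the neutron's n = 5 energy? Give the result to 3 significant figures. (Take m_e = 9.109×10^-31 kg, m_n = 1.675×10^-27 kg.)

1.84×10^3

E_n ∝ 1/m at fixed n and L, so the ratio is m_n/m_e = 1.675×10^-27/9.109×10^-31 = 1.84×10^3.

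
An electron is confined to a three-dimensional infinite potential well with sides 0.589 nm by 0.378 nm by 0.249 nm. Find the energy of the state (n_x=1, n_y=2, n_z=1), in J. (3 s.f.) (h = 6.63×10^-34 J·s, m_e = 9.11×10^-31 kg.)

For a 3D rectangular well E = (h²/8m_e)·Σ n_i²/L_i² = (6.63×10^-34)²/(8·9.11×10^-31) · [1²/(0.589 nm)² + 2²/(0.378 nm)² + 1²/(0.249 nm)²].
Evaluating gives E = 2.84×10^-18 J.

E = 2.84×10^-18 J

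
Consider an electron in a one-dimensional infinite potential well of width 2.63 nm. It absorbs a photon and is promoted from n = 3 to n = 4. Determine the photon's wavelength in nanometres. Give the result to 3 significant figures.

E_1 = h²/(8m_eL²) = 8.710×10^-21 J, so ΔE = (4² − 3²)E_1 = 6.097×10^-20 J.
λ = hc/ΔE = (6.626×10^-34·2.998×10^8)/6.097×10^-20 = 3.26×10^-6 m = 3.26×10^3 nm.

λ = 3.26×10^3 nm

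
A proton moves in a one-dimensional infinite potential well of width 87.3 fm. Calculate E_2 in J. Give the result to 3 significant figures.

For an infinite well E_n = n²h²/(8m_pL²), so E_1 = h²/(8m_pL²) = (6.626×10^-34)²/(8·1.673×10^-27·(8.73×10^-14 m)²) = 4.304×10^-15 J.
Then E_2 = 2²·E_1 = 4·4.304×10^-15 J = 1.72×10^-14 J.

E_2 = 1.72×10^-14 J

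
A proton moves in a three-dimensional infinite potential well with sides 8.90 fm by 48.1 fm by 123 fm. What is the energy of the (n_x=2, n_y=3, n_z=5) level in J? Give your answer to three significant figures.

E = 1.84×10^-12 J

For a 3D rectangular well E = (h²/8m_p)·Σ n_i²/L_i² = (6.626×10^-34)²/(8·1.673×10^-27) · [2²/(8.90 fm)² + 3²/(48.1 fm)² + 5²/(123 fm)²].
Evaluating gives E = 1.84×10^-12 J.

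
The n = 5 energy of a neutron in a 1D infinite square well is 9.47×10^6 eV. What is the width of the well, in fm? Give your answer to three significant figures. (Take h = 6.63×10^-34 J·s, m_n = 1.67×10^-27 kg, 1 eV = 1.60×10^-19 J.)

From E_n = n²h²/(8m_nL²), L = n·h/√(8m_nE_n).
E_5 = 9.47×10^6 eV = 1.515×10^-12 J, so L = 5·6.63×10^-34/√(8·1.67×10^-27·1.515×10^-12) = 2.33×10^-14 m = 23.3 fm.

L = 23.3 fm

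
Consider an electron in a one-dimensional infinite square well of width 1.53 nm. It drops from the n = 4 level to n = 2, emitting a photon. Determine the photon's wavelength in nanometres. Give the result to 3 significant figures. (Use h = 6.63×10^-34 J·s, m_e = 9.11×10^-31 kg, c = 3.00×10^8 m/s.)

λ = 643 nm

E_1 = h²/(8m_eL²) = 2.577×10^-20 J, so ΔE = (4² − 2²)E_1 = 3.092×10^-19 J.
λ = hc/ΔE = (6.63×10^-34·3.00×10^8)/3.092×10^-19 = 6.43×10^-7 m = 643 nm.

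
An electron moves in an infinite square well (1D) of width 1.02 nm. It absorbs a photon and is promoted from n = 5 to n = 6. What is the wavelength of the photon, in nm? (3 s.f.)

E_1 = h²/(8m_eL²) = 5.791×10^-20 J, so ΔE = (6² − 5²)E_1 = 6.370×10^-19 J.
λ = hc/ΔE = (6.626×10^-34·2.998×10^8)/6.370×10^-19 = 3.12×10^-7 m = 312 nm.

λ = 312 nm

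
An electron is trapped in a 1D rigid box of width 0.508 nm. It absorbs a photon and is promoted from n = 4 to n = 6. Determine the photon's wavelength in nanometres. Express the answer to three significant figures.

E_1 = h²/(8m_eL²) = 2.335×10^-19 J, so ΔE = (6² − 4²)E_1 = 4.670×10^-18 J.
λ = hc/ΔE = (6.626×10^-34·2.998×10^8)/4.670×10^-18 = 4.25×10^-8 m = 42.5 nm.

λ = 42.5 nm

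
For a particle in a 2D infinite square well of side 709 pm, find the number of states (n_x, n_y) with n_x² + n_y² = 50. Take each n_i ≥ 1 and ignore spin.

The level has n_x² + n_y² = 50. The ordered positive-integer solutions are (1, 7), (5, 5), (7, 1).
That gives 3 states.

degeneracy = 3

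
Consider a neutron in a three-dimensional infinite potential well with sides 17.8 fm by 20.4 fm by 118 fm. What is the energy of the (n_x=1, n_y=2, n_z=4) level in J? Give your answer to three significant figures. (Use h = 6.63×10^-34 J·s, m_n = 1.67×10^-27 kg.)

For a 3D rectangular well E = (h²/8m_n)·Σ n_i²/L_i² = (6.63×10^-34)²/(8·1.67×10^-27) · [1²/(17.8 fm)² + 2²/(20.4 fm)² + 4²/(118 fm)²].
Evaluating gives E = 4.58×10^-13 J.

E = 4.58×10^-13 J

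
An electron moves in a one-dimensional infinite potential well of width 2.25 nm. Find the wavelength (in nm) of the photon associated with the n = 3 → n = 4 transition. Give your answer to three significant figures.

λ = 2.38×10^3 nm

E_1 = h²/(8m_eL²) = 1.190×10^-20 J, so ΔE = (4² − 3²)E_1 = 8.330×10^-20 J.
λ = hc/ΔE = (6.626×10^-34·2.998×10^8)/8.330×10^-20 = 2.38×10^-6 m = 2.38×10^3 nm.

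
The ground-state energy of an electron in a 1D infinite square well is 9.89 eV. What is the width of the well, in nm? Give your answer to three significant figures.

L = 0.195 nm

From E_n = n²h²/(8m_eL²), L = n·h/√(8m_eE_n).
E_1 = 9.89 eV = 1.584×10^-18 J, so L = 1·6.626×10^-34/√(8·9.109×10^-31·1.584×10^-18) = 1.95×10^-10 m = 0.195 nm.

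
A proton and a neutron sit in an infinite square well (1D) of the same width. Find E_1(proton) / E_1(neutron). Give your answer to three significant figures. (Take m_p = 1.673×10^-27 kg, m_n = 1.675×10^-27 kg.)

E_n ∝ 1/m at fixed n and L, so the ratio is m_n/m_p = 1.675×10^-27/1.673×10^-27 = 1.00.

1.00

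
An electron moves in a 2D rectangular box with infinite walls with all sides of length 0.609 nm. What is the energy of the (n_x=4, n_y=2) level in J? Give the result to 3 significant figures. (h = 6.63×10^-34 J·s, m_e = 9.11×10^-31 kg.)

E = 3.25×10^-18 J

For a 2D rectangular well E = (h²/8m_e)·Σ n_i²/L_i² = (6.63×10^-34)²/(8·9.11×10^-31) · [4²/(0.609 nm)² + 2²/(0.609 nm)²].
Evaluating gives E = 3.25×10^-18 J.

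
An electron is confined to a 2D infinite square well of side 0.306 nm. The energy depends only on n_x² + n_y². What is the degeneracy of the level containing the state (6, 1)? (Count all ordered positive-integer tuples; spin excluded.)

degeneracy = 2

The level has n_x² + n_y² = 37. The ordered positive-integer solutions are (1, 6), (6, 1).
That gives 2 states.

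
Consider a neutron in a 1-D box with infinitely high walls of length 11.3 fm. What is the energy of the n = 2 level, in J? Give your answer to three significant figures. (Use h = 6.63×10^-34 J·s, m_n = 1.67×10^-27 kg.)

E_2 = 1.03×10^-12 J

For an infinite well E_n = n²h²/(8m_nL²), so E_1 = h²/(8m_nL²) = (6.63×10^-34)²/(8·1.67×10^-27·(1.13×10^-14 m)²) = 2.577×10^-13 J.
Then E_2 = 2²·E_1 = 4·2.577×10^-13 J = 1.03×10^-12 J.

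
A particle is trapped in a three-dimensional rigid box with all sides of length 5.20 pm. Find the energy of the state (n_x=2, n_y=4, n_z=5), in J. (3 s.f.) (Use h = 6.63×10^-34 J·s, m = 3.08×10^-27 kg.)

E = 2.97×10^-17 J

For a 3D rectangular well E = (h²/8m)·Σ n_i²/L_i² = (6.63×10^-34)²/(8·3.08×10^-27) · [2²/(5.20 pm)² + 4²/(5.20 pm)² + 5²/(5.20 pm)²].
Evaluating gives E = 2.97×10^-17 J.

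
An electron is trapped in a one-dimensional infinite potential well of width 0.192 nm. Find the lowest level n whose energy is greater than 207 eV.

E_1 = h²/(8m_eL²) = 1.634×10^-18 J = 10.20 eV.
Need n² > 207/10.20 = 20.29, i.e. n > 4.504.
The smallest integer satisfying this is n = 5.

n = 5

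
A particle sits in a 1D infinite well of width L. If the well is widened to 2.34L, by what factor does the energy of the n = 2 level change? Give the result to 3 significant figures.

0.183

E_n ∝ 1/L², so the energy scales by 1/2.34² = 0.183.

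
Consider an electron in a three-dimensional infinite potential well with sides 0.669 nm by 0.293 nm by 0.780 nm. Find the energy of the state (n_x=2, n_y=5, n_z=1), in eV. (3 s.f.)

E = 113 eV

For a 3D rectangular well E = (h²/8m_e)·Σ n_i²/L_i² = (6.626×10^-34)²/(8·9.109×10^-31) · [2²/(0.669 nm)² + 5²/(0.293 nm)² + 1²/(0.780 nm)²].
Evaluating gives E = 1.818×10^-17 J = 113 eV.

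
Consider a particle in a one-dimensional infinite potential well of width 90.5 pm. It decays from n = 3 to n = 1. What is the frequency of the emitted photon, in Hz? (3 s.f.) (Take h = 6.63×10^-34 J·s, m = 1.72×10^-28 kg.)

E_1 = h²/(8mL²) = 3.900×10^-20 J and ΔE = (3² − 1²)E_1 = 3.120×10^-19 J.
f = ΔE/h = 3.120×10^-19/6.63×10^-34 = 4.71×10^14 Hz.

f = 4.71×10^14 Hz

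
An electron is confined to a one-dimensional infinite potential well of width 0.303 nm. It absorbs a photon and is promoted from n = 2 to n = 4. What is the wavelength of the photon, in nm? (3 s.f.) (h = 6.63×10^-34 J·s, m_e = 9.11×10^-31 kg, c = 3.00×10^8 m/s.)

E_1 = h²/(8m_eL²) = 6.570×10^-19 J, so ΔE = (4² − 2²)E_1 = 7.884×10^-18 J.
λ = hc/ΔE = (6.63×10^-34·3.00×10^8)/7.884×10^-18 = 2.52×10^-8 m = 25.2 nm.

λ = 25.2 nm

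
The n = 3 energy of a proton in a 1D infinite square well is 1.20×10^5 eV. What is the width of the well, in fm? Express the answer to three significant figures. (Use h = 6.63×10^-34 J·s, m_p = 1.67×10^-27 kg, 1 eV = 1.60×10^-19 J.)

From E_n = n²h²/(8m_pL²), L = n·h/√(8m_pE_n).
E_3 = 1.20×10^5 eV = 1.920×10^-14 J, so L = 3·6.63×10^-34/√(8·1.67×10^-27·1.920×10^-14) = 1.24×10^-13 m = 124 fm.

L = 124 fm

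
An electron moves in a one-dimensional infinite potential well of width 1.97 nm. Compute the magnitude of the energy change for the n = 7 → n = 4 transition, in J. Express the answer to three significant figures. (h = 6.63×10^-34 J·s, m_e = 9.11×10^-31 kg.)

E_1 = h²/(8m_eL²) = 1.554×10^-20 J.
|ΔE| = |7² − 4²|·E_1 = 33·1.554×10^-20 J = 5.13×10^-19 J.

|ΔE| = 5.13×10^-19 J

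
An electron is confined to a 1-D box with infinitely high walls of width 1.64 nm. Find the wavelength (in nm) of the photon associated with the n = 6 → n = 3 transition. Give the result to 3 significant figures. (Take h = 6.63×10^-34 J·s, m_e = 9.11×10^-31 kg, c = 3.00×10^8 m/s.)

λ = 329 nm

E_1 = h²/(8m_eL²) = 2.242×10^-20 J, so ΔE = (6² − 3²)E_1 = 6.053×10^-19 J.
λ = hc/ΔE = (6.63×10^-34·3.00×10^8)/6.053×10^-19 = 3.29×10^-7 m = 329 nm.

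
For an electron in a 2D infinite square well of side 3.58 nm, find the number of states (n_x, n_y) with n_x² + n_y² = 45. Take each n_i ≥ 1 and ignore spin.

degeneracy = 2

The level has n_x² + n_y² = 45. The ordered positive-integer solutions are (3, 6), (6, 3).
That gives 2 states.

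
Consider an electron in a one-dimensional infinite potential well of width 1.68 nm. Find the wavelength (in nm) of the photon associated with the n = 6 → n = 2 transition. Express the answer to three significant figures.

E_1 = h²/(8m_eL²) = 2.135×10^-20 J, so ΔE = (6² − 2²)E_1 = 6.832×10^-19 J.
λ = hc/ΔE = (6.626×10^-34·2.998×10^8)/6.832×10^-19 = 2.91×10^-7 m = 291 nm.

λ = 291 nm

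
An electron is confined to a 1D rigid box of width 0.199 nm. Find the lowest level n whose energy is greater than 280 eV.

n = 6

E_1 = h²/(8m_eL²) = 1.521×10^-18 J = 9.494 eV.
Need n² > 280/9.494 = 29.49, i.e. n > 5.430.
The smallest integer satisfying this is n = 6.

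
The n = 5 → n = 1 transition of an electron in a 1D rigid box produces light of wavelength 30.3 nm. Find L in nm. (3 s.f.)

L = 0.470 nm

The photon carries ΔE = hc/λ = 6.626×10^-34·2.998×10^8/3.03×10^-8 m = 6.556×10^-18 J.
Since ΔE = (5² − 1²)E_1, E_1 = 2.732×10^-19 J, and L = h/√(8m_eE_1) = 4.70×10^-10 m = 0.470 nm.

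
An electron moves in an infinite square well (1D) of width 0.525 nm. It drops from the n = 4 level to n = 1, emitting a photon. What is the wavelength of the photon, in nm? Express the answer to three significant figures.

E_1 = h²/(8m_eL²) = 2.186×10^-19 J, so ΔE = (4² − 1²)E_1 = 3.279×10^-18 J.
λ = hc/ΔE = (6.626×10^-34·2.998×10^8)/3.279×10^-18 = 6.06×10^-8 m = 60.6 nm.

λ = 60.6 nm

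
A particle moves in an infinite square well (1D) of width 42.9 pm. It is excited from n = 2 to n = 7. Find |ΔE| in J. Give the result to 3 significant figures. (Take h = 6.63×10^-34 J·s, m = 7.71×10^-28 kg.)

E_1 = h²/(8mL²) = 3.872×10^-20 J.
|ΔE| = |2² − 7²|·E_1 = 45·3.872×10^-20 J = 1.74×10^-18 J.

|ΔE| = 1.74×10^-18 J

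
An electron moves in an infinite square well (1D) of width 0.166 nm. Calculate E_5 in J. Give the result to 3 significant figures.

For an infinite well E_n = n²h²/(8m_eL²), so E_1 = h²/(8m_eL²) = (6.626×10^-34)²/(8·9.109×10^-31·(1.66×10^-10 m)²) = 2.186×10^-18 J.
Then E_5 = 5²·E_1 = 25·2.186×10^-18 J = 5.47×10^-17 J.

E_5 = 5.47×10^-17 J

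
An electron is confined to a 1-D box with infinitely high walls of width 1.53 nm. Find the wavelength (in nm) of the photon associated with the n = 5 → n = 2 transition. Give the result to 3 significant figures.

E_1 = h²/(8m_eL²) = 2.574×10^-20 J, so ΔE = (5² − 2²)E_1 = 5.405×10^-19 J.
λ = hc/ΔE = (6.626×10^-34·2.998×10^8)/5.405×10^-19 = 3.68×10^-7 m = 368 nm.

λ = 368 nm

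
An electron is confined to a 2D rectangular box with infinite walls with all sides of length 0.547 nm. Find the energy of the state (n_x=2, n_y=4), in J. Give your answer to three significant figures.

E = 4.03×10^-18 J

For a 2D rectangular well E = (h²/8m_e)·Σ n_i²/L_i² = (6.626×10^-34)²/(8·9.109×10^-31) · [2²/(0.547 nm)² + 4²/(0.547 nm)²].
Evaluating gives E = 4.03×10^-18 J.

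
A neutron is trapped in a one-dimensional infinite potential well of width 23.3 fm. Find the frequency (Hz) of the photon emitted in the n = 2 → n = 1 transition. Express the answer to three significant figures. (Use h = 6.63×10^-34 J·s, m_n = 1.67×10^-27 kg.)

f = 2.74×10^20 Hz

E_1 = h²/(8m_nL²) = 6.061×10^-14 J and ΔE = (2² − 1²)E_1 = 1.818×10^-13 J.
f = ΔE/h = 1.818×10^-13/6.63×10^-34 = 2.74×10^20 Hz.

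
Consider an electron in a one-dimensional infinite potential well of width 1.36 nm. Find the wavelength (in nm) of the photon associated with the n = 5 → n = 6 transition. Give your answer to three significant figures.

λ = 554 nm

E_1 = h²/(8m_eL²) = 3.257×10^-20 J, so ΔE = (6² − 5²)E_1 = 3.583×10^-19 J.
λ = hc/ΔE = (6.626×10^-34·2.998×10^8)/3.583×10^-19 = 5.54×10^-7 m = 554 nm.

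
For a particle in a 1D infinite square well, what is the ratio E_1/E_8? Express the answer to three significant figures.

E_n ∝ n², so E_1/E_8 = 1²/8² = 1/64 = 0.0156.

0.0156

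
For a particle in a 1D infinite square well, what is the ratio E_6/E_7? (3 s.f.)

0.735

E_n ∝ n², so E_6/E_7 = 6²/7² = 36/49 = 0.735.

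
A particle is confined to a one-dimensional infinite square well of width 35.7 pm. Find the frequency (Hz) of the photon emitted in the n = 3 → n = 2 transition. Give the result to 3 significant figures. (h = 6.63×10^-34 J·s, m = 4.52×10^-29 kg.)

f = 7.19×10^15 Hz

E_1 = h²/(8mL²) = 9.538×10^-19 J and ΔE = (3² − 2²)E_1 = 4.769×10^-18 J.
f = ΔE/h = 4.769×10^-18/6.63×10^-34 = 7.19×10^15 Hz.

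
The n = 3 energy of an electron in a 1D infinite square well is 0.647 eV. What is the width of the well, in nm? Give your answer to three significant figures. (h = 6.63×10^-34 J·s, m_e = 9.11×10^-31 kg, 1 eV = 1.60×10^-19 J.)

From E_n = n²h²/(8m_eL²), L = n·h/√(8m_eE_n).
E_3 = 0.647 eV = 1.035×10^-19 J, so L = 3·6.63×10^-34/√(8·9.11×10^-31·1.035×10^-19) = 2.29×10^-9 m = 2.29 nm.

L = 2.29 nm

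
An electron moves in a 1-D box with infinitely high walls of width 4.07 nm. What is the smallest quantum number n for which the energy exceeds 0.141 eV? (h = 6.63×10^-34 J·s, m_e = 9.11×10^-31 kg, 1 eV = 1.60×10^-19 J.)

E_1 = h²/(8m_eL²) = 3.641×10^-21 J = 0.02276 eV.
Need n² > 0.141/0.02276 = 6.195, i.e. n > 2.489.
The smallest integer satisfying this is n = 3.

n = 3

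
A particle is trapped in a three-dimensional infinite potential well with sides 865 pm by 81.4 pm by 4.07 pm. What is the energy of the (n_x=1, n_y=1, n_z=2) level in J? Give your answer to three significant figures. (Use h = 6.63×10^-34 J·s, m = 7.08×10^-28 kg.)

E = 1.88×10^-17 J

For a 3D rectangular well E = (h²/8m)·Σ n_i²/L_i² = (6.63×10^-34)²/(8·7.08×10^-28) · [1²/(865 pm)² + 1²/(81.4 pm)² + 2²/(4.07 pm)²].
Evaluating gives E = 1.88×10^-17 J.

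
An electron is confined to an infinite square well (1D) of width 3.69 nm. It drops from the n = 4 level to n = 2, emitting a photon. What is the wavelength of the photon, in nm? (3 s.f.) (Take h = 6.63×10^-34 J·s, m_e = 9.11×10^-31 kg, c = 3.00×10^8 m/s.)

λ = 3.74×10^3 nm

E_1 = h²/(8m_eL²) = 4.430×10^-21 J, so ΔE = (4² − 2²)E_1 = 5.316×10^-20 J.
λ = hc/ΔE = (6.63×10^-34·3.00×10^8)/5.316×10^-20 = 3.74×10^-6 m = 3.74×10^3 nm.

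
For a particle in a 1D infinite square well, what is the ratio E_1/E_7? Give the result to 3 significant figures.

0.0204

E_n ∝ n², so E_1/E_7 = 1²/7² = 1/49 = 0.0204.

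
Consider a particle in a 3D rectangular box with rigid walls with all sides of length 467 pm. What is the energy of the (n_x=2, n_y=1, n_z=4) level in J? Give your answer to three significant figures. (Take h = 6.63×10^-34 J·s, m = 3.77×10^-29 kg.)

E = 1.40×10^-19 J

For a 3D rectangular well E = (h²/8m)·Σ n_i²/L_i² = (6.63×10^-34)²/(8·3.77×10^-29) · [2²/(467 pm)² + 1²/(467 pm)² + 4²/(467 pm)²].
Evaluating gives E = 1.40×10^-19 J.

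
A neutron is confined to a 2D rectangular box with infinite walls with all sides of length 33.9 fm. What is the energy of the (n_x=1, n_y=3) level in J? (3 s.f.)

For a 2D rectangular well E = (h²/8m_n)·Σ n_i²/L_i² = (6.626×10^-34)²/(8·1.675×10^-27) · [1²/(33.9 fm)² + 3²/(33.9 fm)²].
Evaluating gives E = 2.85×10^-13 J.

E = 2.85×10^-13 J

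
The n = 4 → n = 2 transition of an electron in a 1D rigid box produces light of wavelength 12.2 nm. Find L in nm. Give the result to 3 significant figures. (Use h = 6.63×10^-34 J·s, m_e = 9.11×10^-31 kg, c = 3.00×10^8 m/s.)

L = 0.211 nm

The photon carries ΔE = hc/λ = 6.63×10^-34·3.00×10^8/1.22×10^-8 m = 1.630×10^-17 J.
Since ΔE = (4² − 2²)E_1, E_1 = 1.358×10^-18 J, and L = h/√(8m_eE_1) = 2.11×10^-10 m = 0.211 nm.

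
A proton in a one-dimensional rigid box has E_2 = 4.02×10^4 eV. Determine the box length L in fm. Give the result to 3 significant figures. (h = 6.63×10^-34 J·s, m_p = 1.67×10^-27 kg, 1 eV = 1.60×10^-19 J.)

From E_n = n²h²/(8m_pL²), L = n·h/√(8m_pE_n).
E_2 = 4.02×10^4 eV = 6.432×10^-15 J, so L = 2·6.63×10^-34/√(8·1.67×10^-27·6.432×10^-15) = 1.43×10^-13 m = 143 fm.

L = 143 fm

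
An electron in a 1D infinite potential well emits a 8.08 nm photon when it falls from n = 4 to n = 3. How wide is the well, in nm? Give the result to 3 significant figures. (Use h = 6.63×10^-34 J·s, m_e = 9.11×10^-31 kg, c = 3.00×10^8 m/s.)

L = 0.131 nm

The photon carries ΔE = hc/λ = 6.63×10^-34·3.00×10^8/8.08×10^-9 m = 2.462×10^-17 J.
Since ΔE = (4² − 3²)E_1, E_1 = 3.517×10^-18 J, and L = h/√(8m_eE_1) = 1.31×10^-10 m = 0.131 nm.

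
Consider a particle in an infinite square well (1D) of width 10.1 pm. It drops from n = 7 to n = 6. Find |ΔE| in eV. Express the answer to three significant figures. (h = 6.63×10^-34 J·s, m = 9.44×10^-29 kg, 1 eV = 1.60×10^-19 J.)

|ΔE| = 464 eV

E_1 = h²/(8mL²) = 5.706×10^-18 J.
|ΔE| = |7² − 6²|·E_1 = 13·5.706×10^-18 J = 7.418×10^-17 J = 464 eV.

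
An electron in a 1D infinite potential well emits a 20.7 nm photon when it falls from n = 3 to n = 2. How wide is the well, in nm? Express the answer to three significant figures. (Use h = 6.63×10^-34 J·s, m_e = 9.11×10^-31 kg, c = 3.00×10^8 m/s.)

L = 0.177 nm

The photon carries ΔE = hc/λ = 6.63×10^-34·3.00×10^8/2.07×10^-8 m = 9.609×10^-18 J.
Since ΔE = (3² − 2²)E_1, E_1 = 1.922×10^-18 J, and L = h/√(8m_eE_1) = 1.77×10^-10 m = 0.177 nm.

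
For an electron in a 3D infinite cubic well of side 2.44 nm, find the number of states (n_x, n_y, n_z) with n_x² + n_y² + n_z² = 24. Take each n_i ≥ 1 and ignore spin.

The level has n_x² + n_y² + n_z² = 24. The ordered positive-integer solutions are (2, 2, 4), (2, 4, 2), (4, 2, 2).
That gives 3 states.

degeneracy = 3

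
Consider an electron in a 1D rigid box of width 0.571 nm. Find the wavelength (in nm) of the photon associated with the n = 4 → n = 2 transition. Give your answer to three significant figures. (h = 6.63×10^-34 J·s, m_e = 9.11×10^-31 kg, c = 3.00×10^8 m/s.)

λ = 89.6 nm

E_1 = h²/(8m_eL²) = 1.850×10^-19 J, so ΔE = (4² − 2²)E_1 = 2.220×10^-18 J.
λ = hc/ΔE = (6.63×10^-34·3.00×10^8)/2.220×10^-18 = 8.96×10^-8 m = 89.6 nm.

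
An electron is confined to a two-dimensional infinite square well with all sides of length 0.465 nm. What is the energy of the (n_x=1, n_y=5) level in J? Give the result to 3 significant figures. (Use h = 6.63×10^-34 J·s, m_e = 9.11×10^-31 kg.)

E = 7.25×10^-18 J

For a 2D rectangular well E = (h²/8m_e)·Σ n_i²/L_i² = (6.63×10^-34)²/(8·9.11×10^-31) · [1²/(0.465 nm)² + 5²/(0.465 nm)²].
Evaluating gives E = 7.25×10^-18 J.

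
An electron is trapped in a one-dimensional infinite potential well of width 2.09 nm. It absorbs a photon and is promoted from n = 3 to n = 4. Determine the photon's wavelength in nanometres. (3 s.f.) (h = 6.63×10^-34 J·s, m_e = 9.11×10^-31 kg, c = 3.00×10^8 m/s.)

E_1 = h²/(8m_eL²) = 1.381×10^-20 J, so ΔE = (4² − 3²)E_1 = 9.667×10^-20 J.
λ = hc/ΔE = (6.63×10^-34·3.00×10^8)/9.667×10^-20 = 2.06×10^-6 m = 2.06×10^3 nm.

λ = 2.06×10^3 nm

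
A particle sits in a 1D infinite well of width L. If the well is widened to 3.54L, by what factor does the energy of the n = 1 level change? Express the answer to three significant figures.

E_n ∝ 1/L², so the energy scales by 1/3.54² = 0.0798.

0.0798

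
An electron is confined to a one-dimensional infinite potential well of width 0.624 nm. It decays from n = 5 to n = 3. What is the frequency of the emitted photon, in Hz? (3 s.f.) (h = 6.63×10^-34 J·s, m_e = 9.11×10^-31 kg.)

f = 3.74×10^15 Hz

E_1 = h²/(8m_eL²) = 1.549×10^-19 J and ΔE = (5² − 3²)E_1 = 2.478×10^-18 J.
f = ΔE/h = 2.478×10^-18/6.63×10^-34 = 3.74×10^15 Hz.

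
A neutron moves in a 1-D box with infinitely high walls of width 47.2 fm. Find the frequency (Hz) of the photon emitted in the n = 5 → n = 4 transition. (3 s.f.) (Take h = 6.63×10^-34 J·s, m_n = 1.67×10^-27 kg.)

f = 2.00×10^20 Hz

E_1 = h²/(8m_nL²) = 1.477×10^-14 J and ΔE = (5² − 4²)E_1 = 1.329×10^-13 J.
f = ΔE/h = 1.329×10^-13/6.63×10^-34 = 2.00×10^20 Hz.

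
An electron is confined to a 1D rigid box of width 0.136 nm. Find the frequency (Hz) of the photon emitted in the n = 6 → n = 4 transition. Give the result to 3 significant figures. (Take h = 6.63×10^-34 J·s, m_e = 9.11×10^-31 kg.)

f = 9.84×10^16 Hz

E_1 = h²/(8m_eL²) = 3.261×10^-18 J and ΔE = (6² − 4²)E_1 = 6.522×10^-17 J.
f = ΔE/h = 6.522×10^-17/6.63×10^-34 = 9.84×10^16 Hz.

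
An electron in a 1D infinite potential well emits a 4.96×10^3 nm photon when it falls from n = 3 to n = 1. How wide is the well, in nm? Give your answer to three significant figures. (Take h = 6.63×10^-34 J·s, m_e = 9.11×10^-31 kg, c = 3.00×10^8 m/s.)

L = 3.47 nm

The photon carries ΔE = hc/λ = 6.63×10^-34·3.00×10^8/4.96×10^-6 m = 4.010×10^-20 J.
Since ΔE = (3² − 1²)E_1, E_1 = 5.013×10^-21 J, and L = h/√(8m_eE_1) = 3.47×10^-9 m = 3.47 nm.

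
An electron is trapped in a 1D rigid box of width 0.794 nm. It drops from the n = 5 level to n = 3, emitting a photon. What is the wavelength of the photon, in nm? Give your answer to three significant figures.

λ = 130 nm

E_1 = h²/(8m_eL²) = 9.557×10^-20 J, so ΔE = (5² − 3²)E_1 = 1.529×10^-18 J.
λ = hc/ΔE = (6.626×10^-34·2.998×10^8)/1.529×10^-18 = 1.30×10^-7 m = 130 nm.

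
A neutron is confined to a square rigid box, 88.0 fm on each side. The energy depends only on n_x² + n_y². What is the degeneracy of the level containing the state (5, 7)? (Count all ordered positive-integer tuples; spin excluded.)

The level has n_x² + n_y² = 74. The ordered positive-integer solutions are (5, 7), (7, 5).
That gives 2 states.

degeneracy = 2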